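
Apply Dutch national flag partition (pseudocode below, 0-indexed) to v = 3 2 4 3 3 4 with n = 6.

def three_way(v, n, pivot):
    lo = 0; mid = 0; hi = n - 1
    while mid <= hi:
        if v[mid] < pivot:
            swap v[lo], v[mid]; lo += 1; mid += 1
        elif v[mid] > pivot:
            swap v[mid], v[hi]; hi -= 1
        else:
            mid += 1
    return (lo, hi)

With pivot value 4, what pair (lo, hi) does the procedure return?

(4, 5)

pivot = 4; lo=0, mid=0, hi=5
v[mid]=3<4: swap v[0],v[0]; lo=1,mid=1 → 3 2 4 3 3 4
v[mid]=2<4: swap v[1],v[1]; lo=2,mid=2 → 3 2 4 3 3 4
v[mid]=4=4: mid=3
v[mid]=3<4: swap v[2],v[3]; lo=3,mid=4 → 3 2 3 4 3 4
v[mid]=3<4: swap v[3],v[4]; lo=4,mid=5 → 3 2 3 3 4 4
v[mid]=4=4: mid=6
end: lo=4, hi=5; v = 3 2 3 3 4 4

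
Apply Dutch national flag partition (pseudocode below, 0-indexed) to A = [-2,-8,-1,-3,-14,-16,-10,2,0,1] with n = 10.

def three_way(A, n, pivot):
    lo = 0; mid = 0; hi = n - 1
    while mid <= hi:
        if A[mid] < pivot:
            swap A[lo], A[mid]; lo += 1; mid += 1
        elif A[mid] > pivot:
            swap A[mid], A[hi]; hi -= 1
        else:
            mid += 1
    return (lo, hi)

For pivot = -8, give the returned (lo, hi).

(3, 3)

lo=0 mid=0 hi=9
-2>-8: swap(0,9), hi=8 ⇒ [1,-8,-1,-3,-14,-16,-10,2,0,-2]
1>-8: swap(0,8), hi=7 ⇒ [0,-8,-1,-3,-14,-16,-10,2,1,-2]
0>-8: swap(0,7), hi=6 ⇒ [2,-8,-1,-3,-14,-16,-10,0,1,-2]
2>-8: swap(0,6), hi=5 ⇒ [-10,-8,-1,-3,-14,-16,2,0,1,-2]
-10<-8: swap(0,0), lo=1 mid=1 ⇒ [-10,-8,-1,-3,-14,-16,2,0,1,-2]
-8=-8: mid=2
-1>-8: swap(2,5), hi=4 ⇒ [-10,-8,-16,-3,-14,-1,2,0,1,-2]
-16<-8: swap(1,2), lo=2 mid=3 ⇒ [-10,-16,-8,-3,-14,-1,2,0,1,-2]
-3>-8: swap(3,4), hi=3 ⇒ [-10,-16,-8,-14,-3,-1,2,0,1,-2]
-14<-8: swap(2,3), lo=3 mid=4 ⇒ [-10,-16,-14,-8,-3,-1,2,0,1,-2]
done. lo=3 hi=3; A=[-10,-16,-14,-8,-3,-1,2,0,1,-2]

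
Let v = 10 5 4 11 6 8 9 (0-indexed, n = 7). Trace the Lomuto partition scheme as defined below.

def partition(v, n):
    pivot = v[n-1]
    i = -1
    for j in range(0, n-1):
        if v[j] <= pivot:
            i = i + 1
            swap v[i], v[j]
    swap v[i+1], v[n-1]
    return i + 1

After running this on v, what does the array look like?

pivot = v[6] = 9; i = -1
j=0: v[0]=10 > 9 → no swap
j=1: v[1]=5 ≤ 9 → i=0, swap v[0],v[1] → 5 10 4 11 6 8 9
j=2: v[2]=4 ≤ 9 → i=1, swap v[1],v[2] → 5 4 10 11 6 8 9
j=3: v[3]=11 > 9 → no swap
j=4: v[4]=6 ≤ 9 → i=2, swap v[2],v[4] → 5 4 6 11 10 8 9
j=5: v[5]=8 ≤ 9 → i=3, swap v[3],v[5] → 5 4 6 8 10 11 9
final swap v[4],v[6] → 5 4 6 8 9 11 10; return 4

5 4 6 8 9 11 10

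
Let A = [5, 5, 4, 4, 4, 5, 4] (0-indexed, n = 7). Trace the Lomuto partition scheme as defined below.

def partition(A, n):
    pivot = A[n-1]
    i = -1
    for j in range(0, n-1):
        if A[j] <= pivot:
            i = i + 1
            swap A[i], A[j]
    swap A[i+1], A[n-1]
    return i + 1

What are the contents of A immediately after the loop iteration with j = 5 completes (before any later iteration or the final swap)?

[4, 4, 4, 5, 5, 5, 4]

pivot = A[6] = 4; i = -1
j=0: A[0]=5 > 4 → no swap
j=1: A[1]=5 > 4 → no swap
j=2: A[2]=4 ≤ 4 → i=0, swap A[0],A[2] → [4, 5, 5, 4, 4, 5, 4]
j=3: A[3]=4 ≤ 4 → i=1, swap A[1],A[3] → [4, 4, 5, 5, 4, 5, 4]
j=4: A[4]=4 ≤ 4 → i=2, swap A[2],A[4] → [4, 4, 4, 5, 5, 5, 4]
j=5: A[5]=5 > 4 → no swap
(after j=5) A = [4, 4, 4, 5, 5, 5, 4]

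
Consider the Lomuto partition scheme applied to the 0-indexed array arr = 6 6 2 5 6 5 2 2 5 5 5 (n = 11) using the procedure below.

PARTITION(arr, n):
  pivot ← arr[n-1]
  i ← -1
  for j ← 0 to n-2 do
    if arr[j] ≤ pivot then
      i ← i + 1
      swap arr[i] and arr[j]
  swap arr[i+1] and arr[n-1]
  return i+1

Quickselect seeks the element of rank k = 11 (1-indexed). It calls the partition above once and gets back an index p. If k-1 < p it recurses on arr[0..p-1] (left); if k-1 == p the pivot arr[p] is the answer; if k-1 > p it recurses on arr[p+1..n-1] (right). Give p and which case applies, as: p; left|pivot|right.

7; right

pivot = arr[10] = 5; i = -1
j=0: arr[0]=6 > 5 → no swap
j=1: arr[1]=6 > 5 → no swap
j=2: arr[2]=2 ≤ 5 → i=0, swap arr[0],arr[2] → 2 6 6 5 6 5 2 2 5 5 5
j=3: arr[3]=5 ≤ 5 → i=1, swap arr[1],arr[3] → 2 5 6 6 6 5 2 2 5 5 5
j=4: arr[4]=6 > 5 → no swap
j=5: arr[5]=5 ≤ 5 → i=2, swap arr[2],arr[5] → 2 5 5 6 6 6 2 2 5 5 5
j=6: arr[6]=2 ≤ 5 → i=3, swap arr[3],arr[6] → 2 5 5 2 6 6 6 2 5 5 5
j=7: arr[7]=2 ≤ 5 → i=4, swap arr[4],arr[7] → 2 5 5 2 2 6 6 6 5 5 5
j=8: arr[8]=5 ≤ 5 → i=5, swap arr[5],arr[8] → 2 5 5 2 2 5 6 6 6 5 5
j=9: arr[9]=5 ≤ 5 → i=6, swap arr[6],arr[9] → 2 5 5 2 2 5 5 6 6 6 5
final swap arr[7],arr[10] → 2 5 5 2 2 5 5 5 6 6 6; return 7
p = 7; k-1 = 10 > 7 ⇒ right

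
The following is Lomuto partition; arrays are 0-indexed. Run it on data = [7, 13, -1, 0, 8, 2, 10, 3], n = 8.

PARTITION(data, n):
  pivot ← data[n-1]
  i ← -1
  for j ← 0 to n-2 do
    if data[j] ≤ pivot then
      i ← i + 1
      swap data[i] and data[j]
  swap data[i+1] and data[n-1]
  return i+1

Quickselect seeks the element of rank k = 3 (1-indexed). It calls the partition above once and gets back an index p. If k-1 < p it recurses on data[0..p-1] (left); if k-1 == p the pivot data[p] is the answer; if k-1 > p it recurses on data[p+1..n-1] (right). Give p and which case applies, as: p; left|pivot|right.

3; left

pivot=3, i=-1
j=0: 7>3, skip
j=1: 13>3, skip
j=2: -1≤3, i=0, swap(0,2) ⇒ [-1, 13, 7, 0, 8, 2, 10, 3]
j=3: 0≤3, i=1, swap(1,3) ⇒ [-1, 0, 7, 13, 8, 2, 10, 3]
j=4: 8>3, skip
j=5: 2≤3, i=2, swap(2,5) ⇒ [-1, 0, 2, 13, 8, 7, 10, 3]
j=6: 10>3, skip
swap(3,7) ⇒ [-1, 0, 2, 3, 8, 7, 10, 13]; return 3
p = 3; k-1 = 2 < 3 ⇒ left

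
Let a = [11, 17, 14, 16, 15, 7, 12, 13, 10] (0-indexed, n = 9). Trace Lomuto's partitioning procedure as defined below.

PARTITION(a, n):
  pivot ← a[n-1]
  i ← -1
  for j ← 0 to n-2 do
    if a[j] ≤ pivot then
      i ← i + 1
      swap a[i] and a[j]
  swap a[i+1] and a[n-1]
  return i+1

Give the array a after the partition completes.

pivot=10, i=-1
j=0: 11>10, skip
j=1: 17>10, skip
j=2: 14>10, skip
j=3: 16>10, skip
j=4: 15>10, skip
j=5: 7≤10, i=0, swap(0,5) ⇒ [7, 17, 14, 16, 15, 11, 12, 13, 10]
j=6: 12>10, skip
j=7: 13>10, skip
swap(1,8) ⇒ [7, 10, 14, 16, 15, 11, 12, 13, 17]; return 1

[7, 10, 14, 16, 15, 11, 12, 13, 17]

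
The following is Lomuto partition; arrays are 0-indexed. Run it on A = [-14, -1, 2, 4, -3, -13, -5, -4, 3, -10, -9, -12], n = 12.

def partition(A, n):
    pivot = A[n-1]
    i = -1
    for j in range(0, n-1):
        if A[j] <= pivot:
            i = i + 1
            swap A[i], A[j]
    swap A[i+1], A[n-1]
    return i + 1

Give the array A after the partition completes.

[-14, -13, -12, 4, -3, -1, -5, -4, 3, -10, -9, 2]

pivot = A[11] = -12; i = -1
j=0: A[0]=-14 ≤ -12 → i=0, swap A[0],A[0] (no change) → [-14, -1, 2, 4, -3, -13, -5, -4, 3, -10, -9, -12]
j=1: A[1]=-1 > -12 → no swap
j=2: A[2]=2 > -12 → no swap
j=3: A[3]=4 > -12 → no swap
j=4: A[4]=-3 > -12 → no swap
j=5: A[5]=-13 ≤ -12 → i=1, swap A[1],A[5] → [-14, -13, 2, 4, -3, -1, -5, -4, 3, -10, -9, -12]
j=6: A[6]=-5 > -12 → no swap
j=7: A[7]=-4 > -12 → no swap
j=8: A[8]=3 > -12 → no swap
j=9: A[9]=-10 > -12 → no swap
j=10: A[10]=-9 > -12 → no swap
final swap A[2],A[11] → [-14, -13, -12, 4, -3, -1, -5, -4, 3, -10, -9, 2]; return 2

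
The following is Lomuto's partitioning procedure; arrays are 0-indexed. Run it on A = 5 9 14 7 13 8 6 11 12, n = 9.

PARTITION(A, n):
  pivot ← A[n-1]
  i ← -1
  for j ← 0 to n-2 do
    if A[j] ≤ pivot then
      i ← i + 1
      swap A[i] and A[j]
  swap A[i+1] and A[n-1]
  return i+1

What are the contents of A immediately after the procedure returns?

5 9 7 8 6 11 12 14 13

pivot = A[8] = 12; i = -1
j=0: A[0]=5 ≤ 12 → i=0, swap A[0],A[0] (no change) → 5 9 14 7 13 8 6 11 12
j=1: A[1]=9 ≤ 12 → i=1, swap A[1],A[1] (no change) → 5 9 14 7 13 8 6 11 12
j=2: A[2]=14 > 12 → no swap
j=3: A[3]=7 ≤ 12 → i=2, swap A[2],A[3] → 5 9 7 14 13 8 6 11 12
j=4: A[4]=13 > 12 → no swap
j=5: A[5]=8 ≤ 12 → i=3, swap A[3],A[5] → 5 9 7 8 13 14 6 11 12
j=6: A[6]=6 ≤ 12 → i=4, swap A[4],A[6] → 5 9 7 8 6 14 13 11 12
j=7: A[7]=11 ≤ 12 → i=5, swap A[5],A[7] → 5 9 7 8 6 11 13 14 12
final swap A[6],A[8] → 5 9 7 8 6 11 12 14 13; return 6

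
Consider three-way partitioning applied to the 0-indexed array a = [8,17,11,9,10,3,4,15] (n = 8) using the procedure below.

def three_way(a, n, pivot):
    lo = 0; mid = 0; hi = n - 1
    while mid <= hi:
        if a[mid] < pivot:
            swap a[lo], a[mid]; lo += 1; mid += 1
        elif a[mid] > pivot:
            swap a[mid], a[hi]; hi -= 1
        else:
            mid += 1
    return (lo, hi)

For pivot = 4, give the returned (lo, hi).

(1, 1)

pivot = 4; lo=0, mid=0, hi=7
a[mid]=8>4: swap a[0],a[7]; hi=6 → [15,17,11,9,10,3,4,8]
a[mid]=15>4: swap a[0],a[6]; hi=5 → [4,17,11,9,10,3,15,8]
a[mid]=4=4: mid=1
a[mid]=17>4: swap a[1],a[5]; hi=4 → [4,3,11,9,10,17,15,8]
a[mid]=3<4: swap a[0],a[1]; lo=1,mid=2 → [3,4,11,9,10,17,15,8]
a[mid]=11>4: swap a[2],a[4]; hi=3 → [3,4,10,9,11,17,15,8]
a[mid]=10>4: swap a[2],a[3]; hi=2 → [3,4,9,10,11,17,15,8]
a[mid]=9>4: swap a[2],a[2]; hi=1 → [3,4,9,10,11,17,15,8]
end: lo=1, hi=1; a = [3,4,9,10,11,17,15,8]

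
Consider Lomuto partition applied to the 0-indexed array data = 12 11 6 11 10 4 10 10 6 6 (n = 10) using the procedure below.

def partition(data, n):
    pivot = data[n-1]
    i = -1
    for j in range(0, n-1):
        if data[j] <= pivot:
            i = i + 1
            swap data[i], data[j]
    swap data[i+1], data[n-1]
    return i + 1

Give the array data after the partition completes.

6 4 6 6 10 11 10 10 12 11

pivot = data[9] = 6; i = -1
j=0: data[0]=12 > 6 → no swap
j=1: data[1]=11 > 6 → no swap
j=2: data[2]=6 ≤ 6 → i=0, swap data[0],data[2] → 6 11 12 11 10 4 10 10 6 6
j=3: data[3]=11 > 6 → no swap
j=4: data[4]=10 > 6 → no swap
j=5: data[5]=4 ≤ 6 → i=1, swap data[1],data[5] → 6 4 12 11 10 11 10 10 6 6
j=6: data[6]=10 > 6 → no swap
j=7: data[7]=10 > 6 → no swap
j=8: data[8]=6 ≤ 6 → i=2, swap data[2],data[8] → 6 4 6 11 10 11 10 10 12 6
final swap data[3],data[9] → 6 4 6 6 10 11 10 10 12 11; return 3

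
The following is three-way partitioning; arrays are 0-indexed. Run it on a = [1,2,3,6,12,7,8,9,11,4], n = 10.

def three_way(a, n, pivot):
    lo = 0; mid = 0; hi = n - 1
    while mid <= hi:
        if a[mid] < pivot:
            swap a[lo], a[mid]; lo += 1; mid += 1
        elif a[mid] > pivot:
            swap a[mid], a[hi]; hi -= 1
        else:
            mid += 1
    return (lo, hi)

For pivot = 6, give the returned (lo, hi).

lo=0 mid=0 hi=9
1<6: swap(0,0), lo=1 mid=1 ⇒ [1,2,3,6,12,7,8,9,11,4]
2<6: swap(1,1), lo=2 mid=2 ⇒ [1,2,3,6,12,7,8,9,11,4]
3<6: swap(2,2), lo=3 mid=3 ⇒ [1,2,3,6,12,7,8,9,11,4]
6=6: mid=4
12>6: swap(4,9), hi=8 ⇒ [1,2,3,6,4,7,8,9,11,12]
4<6: swap(3,4), lo=4 mid=5 ⇒ [1,2,3,4,6,7,8,9,11,12]
7>6: swap(5,8), hi=7 ⇒ [1,2,3,4,6,11,8,9,7,12]
11>6: swap(5,7), hi=6 ⇒ [1,2,3,4,6,9,8,11,7,12]
9>6: swap(5,6), hi=5 ⇒ [1,2,3,4,6,8,9,11,7,12]
8>6: swap(5,5), hi=4 ⇒ [1,2,3,4,6,8,9,11,7,12]
done. lo=4 hi=4; a=[1,2,3,4,6,8,9,11,7,12]

(4, 4)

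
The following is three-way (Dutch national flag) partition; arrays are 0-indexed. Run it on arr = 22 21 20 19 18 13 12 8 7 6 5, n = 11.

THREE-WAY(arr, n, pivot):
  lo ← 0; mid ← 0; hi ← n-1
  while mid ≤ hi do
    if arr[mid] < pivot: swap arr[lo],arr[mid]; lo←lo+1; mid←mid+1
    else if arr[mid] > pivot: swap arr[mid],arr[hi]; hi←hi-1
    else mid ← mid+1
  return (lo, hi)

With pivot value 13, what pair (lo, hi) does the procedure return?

(5, 5)

lo=0 mid=0 hi=10
22>13: swap(0,10), hi=9 ⇒ 5 21 20 19 18 13 12 8 7 6 22
5<13: swap(0,0), lo=1 mid=1 ⇒ 5 21 20 19 18 13 12 8 7 6 22
21>13: swap(1,9), hi=8 ⇒ 5 6 20 19 18 13 12 8 7 21 22
6<13: swap(1,1), lo=2 mid=2 ⇒ 5 6 20 19 18 13 12 8 7 21 22
20>13: swap(2,8), hi=7 ⇒ 5 6 7 19 18 13 12 8 20 21 22
7<13: swap(2,2), lo=3 mid=3 ⇒ 5 6 7 19 18 13 12 8 20 21 22
19>13: swap(3,7), hi=6 ⇒ 5 6 7 8 18 13 12 19 20 21 22
8<13: swap(3,3), lo=4 mid=4 ⇒ 5 6 7 8 18 13 12 19 20 21 22
18>13: swap(4,6), hi=5 ⇒ 5 6 7 8 12 13 18 19 20 21 22
12<13: swap(4,4), lo=5 mid=5 ⇒ 5 6 7 8 12 13 18 19 20 21 22
13=13: mid=6
done. lo=5 hi=5; arr=5 6 7 8 12 13 18 19 20 21 22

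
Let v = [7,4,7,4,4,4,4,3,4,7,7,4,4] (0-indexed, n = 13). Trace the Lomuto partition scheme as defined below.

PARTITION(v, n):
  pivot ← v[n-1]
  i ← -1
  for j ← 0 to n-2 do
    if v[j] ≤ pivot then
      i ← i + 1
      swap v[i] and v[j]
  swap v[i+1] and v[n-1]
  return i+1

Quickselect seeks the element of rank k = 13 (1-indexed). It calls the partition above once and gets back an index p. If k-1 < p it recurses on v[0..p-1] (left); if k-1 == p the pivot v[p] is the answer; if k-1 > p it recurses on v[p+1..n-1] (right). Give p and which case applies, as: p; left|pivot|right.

8; right

pivot = v[12] = 4; i = -1
j=0: v[0]=7 > 4 → no swap
j=1: v[1]=4 ≤ 4 → i=0, swap v[0],v[1] → [4,7,7,4,4,4,4,3,4,7,7,4,4]
j=2: v[2]=7 > 4 → no swap
j=3: v[3]=4 ≤ 4 → i=1, swap v[1],v[3] → [4,4,7,7,4,4,4,3,4,7,7,4,4]
j=4: v[4]=4 ≤ 4 → i=2, swap v[2],v[4] → [4,4,4,7,7,4,4,3,4,7,7,4,4]
j=5: v[5]=4 ≤ 4 → i=3, swap v[3],v[5] → [4,4,4,4,7,7,4,3,4,7,7,4,4]
j=6: v[6]=4 ≤ 4 → i=4, swap v[4],v[6] → [4,4,4,4,4,7,7,3,4,7,7,4,4]
j=7: v[7]=3 ≤ 4 → i=5, swap v[5],v[7] → [4,4,4,4,4,3,7,7,4,7,7,4,4]
j=8: v[8]=4 ≤ 4 → i=6, swap v[6],v[8] → [4,4,4,4,4,3,4,7,7,7,7,4,4]
j=9: v[9]=7 > 4 → no swap
j=10: v[10]=7 > 4 → no swap
j=11: v[11]=4 ≤ 4 → i=7, swap v[7],v[11] → [4,4,4,4,4,3,4,4,7,7,7,7,4]
final swap v[8],v[12] → [4,4,4,4,4,3,4,4,4,7,7,7,7]; return 8
p = 8; k-1 = 12 > 8 ⇒ right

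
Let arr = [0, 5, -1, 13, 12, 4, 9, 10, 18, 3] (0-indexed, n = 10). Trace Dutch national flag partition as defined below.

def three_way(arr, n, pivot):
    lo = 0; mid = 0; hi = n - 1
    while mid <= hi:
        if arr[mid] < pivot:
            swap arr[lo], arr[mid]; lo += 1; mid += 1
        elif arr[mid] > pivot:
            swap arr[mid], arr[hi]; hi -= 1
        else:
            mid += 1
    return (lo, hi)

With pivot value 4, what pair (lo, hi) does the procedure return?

lo=0 mid=0 hi=9
0<4: swap(0,0), lo=1 mid=1 ⇒ [0, 5, -1, 13, 12, 4, 9, 10, 18, 3]
5>4: swap(1,9), hi=8 ⇒ [0, 3, -1, 13, 12, 4, 9, 10, 18, 5]
3<4: swap(1,1), lo=2 mid=2 ⇒ [0, 3, -1, 13, 12, 4, 9, 10, 18, 5]
-1<4: swap(2,2), lo=3 mid=3 ⇒ [0, 3, -1, 13, 12, 4, 9, 10, 18, 5]
13>4: swap(3,8), hi=7 ⇒ [0, 3, -1, 18, 12, 4, 9, 10, 13, 5]
18>4: swap(3,7), hi=6 ⇒ [0, 3, -1, 10, 12, 4, 9, 18, 13, 5]
10>4: swap(3,6), hi=5 ⇒ [0, 3, -1, 9, 12, 4, 10, 18, 13, 5]
9>4: swap(3,5), hi=4 ⇒ [0, 3, -1, 4, 12, 9, 10, 18, 13, 5]
4=4: mid=4
12>4: swap(4,4), hi=3 ⇒ [0, 3, -1, 4, 12, 9, 10, 18, 13, 5]
done. lo=3 hi=3; arr=[0, 3, -1, 4, 12, 9, 10, 18, 13, 5]

(3, 3)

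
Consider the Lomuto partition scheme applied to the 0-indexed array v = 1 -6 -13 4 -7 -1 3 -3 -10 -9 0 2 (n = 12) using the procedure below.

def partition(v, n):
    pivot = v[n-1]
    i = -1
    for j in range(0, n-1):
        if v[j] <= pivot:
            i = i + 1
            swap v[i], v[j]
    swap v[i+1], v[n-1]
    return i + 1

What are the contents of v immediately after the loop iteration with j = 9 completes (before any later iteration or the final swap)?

pivot=2, i=-1
j=0: 1≤2, i=0, swap(0,0) ⇒ 1 -6 -13 4 -7 -1 3 -3 -10 -9 0 2
j=1: -6≤2, i=1, swap(1,1) ⇒ 1 -6 -13 4 -7 -1 3 -3 -10 -9 0 2
j=2: -13≤2, i=2, swap(2,2) ⇒ 1 -6 -13 4 -7 -1 3 -3 -10 -9 0 2
j=3: 4>2, skip
j=4: -7≤2, i=3, swap(3,4) ⇒ 1 -6 -13 -7 4 -1 3 -3 -10 -9 0 2
j=5: -1≤2, i=4, swap(4,5) ⇒ 1 -6 -13 -7 -1 4 3 -3 -10 -9 0 2
j=6: 3>2, skip
j=7: -3≤2, i=5, swap(5,7) ⇒ 1 -6 -13 -7 -1 -3 3 4 -10 -9 0 2
j=8: -10≤2, i=6, swap(6,8) ⇒ 1 -6 -13 -7 -1 -3 -10 4 3 -9 0 2
j=9: -9≤2, i=7, swap(7,9) ⇒ 1 -6 -13 -7 -1 -3 -10 -9 3 4 0 2
(after j=9) v = 1 -6 -13 -7 -1 -3 -10 -9 3 4 0 2

1 -6 -13 -7 -1 -3 -10 -9 3 4 0 2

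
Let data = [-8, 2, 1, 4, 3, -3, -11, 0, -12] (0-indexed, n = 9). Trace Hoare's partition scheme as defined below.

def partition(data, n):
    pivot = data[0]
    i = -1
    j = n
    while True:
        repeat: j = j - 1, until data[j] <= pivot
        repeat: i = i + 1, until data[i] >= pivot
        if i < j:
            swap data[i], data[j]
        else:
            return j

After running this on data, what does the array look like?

[-12, -11, 1, 4, 3, -3, 2, 0, -8]

pivot=-8
j stops at 8 (-12), i stops at 0 (-8); swap ⇒ [-12, 2, 1, 4, 3, -3, -11, 0, -8]
j stops at 6 (-11), i stops at 1 (2); swap ⇒ [-12, -11, 1, 4, 3, -3, 2, 0, -8]
j stops at 1, i stops at 2; i≥j ⇒ return 1. data=[-12, -11, 1, 4, 3, -3, 2, 0, -8]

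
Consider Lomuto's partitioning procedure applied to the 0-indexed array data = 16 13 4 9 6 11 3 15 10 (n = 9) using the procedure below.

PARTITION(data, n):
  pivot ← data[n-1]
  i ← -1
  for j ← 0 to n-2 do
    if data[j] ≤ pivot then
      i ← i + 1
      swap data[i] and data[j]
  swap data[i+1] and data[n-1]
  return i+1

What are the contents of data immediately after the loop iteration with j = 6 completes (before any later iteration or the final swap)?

4 9 6 3 16 11 13 15 10

pivot = data[8] = 10; i = -1
j=0: data[0]=16 > 10 → no swap
j=1: data[1]=13 > 10 → no swap
j=2: data[2]=4 ≤ 10 → i=0, swap data[0],data[2] → 4 13 16 9 6 11 3 15 10
j=3: data[3]=9 ≤ 10 → i=1, swap data[1],data[3] → 4 9 16 13 6 11 3 15 10
j=4: data[4]=6 ≤ 10 → i=2, swap data[2],data[4] → 4 9 6 13 16 11 3 15 10
j=5: data[5]=11 > 10 → no swap
j=6: data[6]=3 ≤ 10 → i=3, swap data[3],data[6] → 4 9 6 3 16 11 13 15 10
(after j=6) data = 4 9 6 3 16 11 13 15 10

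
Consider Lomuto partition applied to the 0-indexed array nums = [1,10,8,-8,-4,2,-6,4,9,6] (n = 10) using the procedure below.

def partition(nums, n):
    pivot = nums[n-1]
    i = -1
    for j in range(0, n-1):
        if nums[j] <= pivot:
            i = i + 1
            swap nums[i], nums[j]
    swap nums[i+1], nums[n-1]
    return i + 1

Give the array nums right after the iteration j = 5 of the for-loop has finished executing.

[1,-8,-4,2,8,10,-6,4,9,6]

pivot=6, i=-1
j=0: 1≤6, i=0, swap(0,0) ⇒ [1,10,8,-8,-4,2,-6,4,9,6]
j=1: 10>6, skip
j=2: 8>6, skip
j=3: -8≤6, i=1, swap(1,3) ⇒ [1,-8,8,10,-4,2,-6,4,9,6]
j=4: -4≤6, i=2, swap(2,4) ⇒ [1,-8,-4,10,8,2,-6,4,9,6]
j=5: 2≤6, i=3, swap(3,5) ⇒ [1,-8,-4,2,8,10,-6,4,9,6]
(after j=5) nums = [1,-8,-4,2,8,10,-6,4,9,6]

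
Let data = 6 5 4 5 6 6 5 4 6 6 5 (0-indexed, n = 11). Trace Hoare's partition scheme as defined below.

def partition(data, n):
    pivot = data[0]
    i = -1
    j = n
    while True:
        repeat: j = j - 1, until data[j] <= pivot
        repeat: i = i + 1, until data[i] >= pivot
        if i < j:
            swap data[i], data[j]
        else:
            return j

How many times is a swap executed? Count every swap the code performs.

3

pivot = data[0] = 6; i = -1, j = 11
j→10 (data[10]=5≤6), i→0 (data[0]=6≥6); i<j, swap → 5 5 4 5 6 6 5 4 6 6 6
j→9 (data[9]=6≤6), i→4 (data[4]=6≥6); i<j, swap → 5 5 4 5 6 6 5 4 6 6 6
j→8 (data[8]=6≤6), i→5 (data[5]=6≥6); i<j, swap → 5 5 4 5 6 6 5 4 6 6 6
j→7, i→8; i≥j, return j=7. data = 5 5 4 5 6 6 5 4 6 6 6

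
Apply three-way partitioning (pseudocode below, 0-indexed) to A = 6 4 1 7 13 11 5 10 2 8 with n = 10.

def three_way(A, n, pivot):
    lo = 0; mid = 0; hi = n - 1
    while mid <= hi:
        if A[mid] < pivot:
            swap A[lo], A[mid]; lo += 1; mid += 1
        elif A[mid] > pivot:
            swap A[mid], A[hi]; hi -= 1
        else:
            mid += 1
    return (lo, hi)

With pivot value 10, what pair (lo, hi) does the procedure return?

(7, 7)

pivot = 10; lo=0, mid=0, hi=9
A[mid]=6<10: swap A[0],A[0]; lo=1,mid=1 → 6 4 1 7 13 11 5 10 2 8
A[mid]=4<10: swap A[1],A[1]; lo=2,mid=2 → 6 4 1 7 13 11 5 10 2 8
A[mid]=1<10: swap A[2],A[2]; lo=3,mid=3 → 6 4 1 7 13 11 5 10 2 8
A[mid]=7<10: swap A[3],A[3]; lo=4,mid=4 → 6 4 1 7 13 11 5 10 2 8
A[mid]=13>10: swap A[4],A[9]; hi=8 → 6 4 1 7 8 11 5 10 2 13
A[mid]=8<10: swap A[4],A[4]; lo=5,mid=5 → 6 4 1 7 8 11 5 10 2 13
A[mid]=11>10: swap A[5],A[8]; hi=7 → 6 4 1 7 8 2 5 10 11 13
A[mid]=2<10: swap A[5],A[5]; lo=6,mid=6 → 6 4 1 7 8 2 5 10 11 13
A[mid]=5<10: swap A[6],A[6]; lo=7,mid=7 → 6 4 1 7 8 2 5 10 11 13
A[mid]=10=10: mid=8
end: lo=7, hi=7; A = 6 4 1 7 8 2 5 10 11 13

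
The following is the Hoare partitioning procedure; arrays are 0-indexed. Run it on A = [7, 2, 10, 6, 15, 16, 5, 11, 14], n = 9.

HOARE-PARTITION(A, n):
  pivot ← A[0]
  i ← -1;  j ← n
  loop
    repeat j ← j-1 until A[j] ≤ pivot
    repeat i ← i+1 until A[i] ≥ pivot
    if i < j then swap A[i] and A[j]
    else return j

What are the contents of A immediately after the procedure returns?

pivot=7
j stops at 6 (5), i stops at 0 (7); swap ⇒ [5, 2, 10, 6, 15, 16, 7, 11, 14]
j stops at 3 (6), i stops at 2 (10); swap ⇒ [5, 2, 6, 10, 15, 16, 7, 11, 14]
j stops at 2, i stops at 3; i≥j ⇒ return 2. A=[5, 2, 6, 10, 15, 16, 7, 11, 14]

[5, 2, 6, 10, 15, 16, 7, 11, 14]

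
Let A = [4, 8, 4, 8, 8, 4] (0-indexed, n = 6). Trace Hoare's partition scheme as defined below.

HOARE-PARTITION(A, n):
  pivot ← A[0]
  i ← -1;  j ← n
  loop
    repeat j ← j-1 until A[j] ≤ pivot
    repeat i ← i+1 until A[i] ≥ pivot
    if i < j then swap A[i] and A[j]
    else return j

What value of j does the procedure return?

1

pivot = A[0] = 4; i = -1, j = 6
j→5 (A[5]=4≤4), i→0 (A[0]=4≥4); i<j, swap → [4, 8, 4, 8, 8, 4]
j→2 (A[2]=4≤4), i→1 (A[1]=8≥4); i<j, swap → [4, 4, 8, 8, 8, 4]
j→1, i→2; i≥j, return j=1. A = [4, 4, 8, 8, 8, 4]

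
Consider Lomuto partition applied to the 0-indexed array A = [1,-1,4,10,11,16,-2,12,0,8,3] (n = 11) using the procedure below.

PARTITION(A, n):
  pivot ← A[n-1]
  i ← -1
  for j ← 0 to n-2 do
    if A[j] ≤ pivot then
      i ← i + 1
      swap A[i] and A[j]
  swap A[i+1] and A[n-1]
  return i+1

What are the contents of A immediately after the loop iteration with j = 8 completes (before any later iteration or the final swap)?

pivot = A[10] = 3; i = -1
j=0: A[0]=1 ≤ 3 → i=0, swap A[0],A[0] (no change) → [1,-1,4,10,11,16,-2,12,0,8,3]
j=1: A[1]=-1 ≤ 3 → i=1, swap A[1],A[1] (no change) → [1,-1,4,10,11,16,-2,12,0,8,3]
j=2: A[2]=4 > 3 → no swap
j=3: A[3]=10 > 3 → no swap
j=4: A[4]=11 > 3 → no swap
j=5: A[5]=16 > 3 → no swap
j=6: A[6]=-2 ≤ 3 → i=2, swap A[2],A[6] → [1,-1,-2,10,11,16,4,12,0,8,3]
j=7: A[7]=12 > 3 → no swap
j=8: A[8]=0 ≤ 3 → i=3, swap A[3],A[8] → [1,-1,-2,0,11,16,4,12,10,8,3]
(after j=8) A = [1,-1,-2,0,11,16,4,12,10,8,3]

[1,-1,-2,0,11,16,4,12,10,8,3]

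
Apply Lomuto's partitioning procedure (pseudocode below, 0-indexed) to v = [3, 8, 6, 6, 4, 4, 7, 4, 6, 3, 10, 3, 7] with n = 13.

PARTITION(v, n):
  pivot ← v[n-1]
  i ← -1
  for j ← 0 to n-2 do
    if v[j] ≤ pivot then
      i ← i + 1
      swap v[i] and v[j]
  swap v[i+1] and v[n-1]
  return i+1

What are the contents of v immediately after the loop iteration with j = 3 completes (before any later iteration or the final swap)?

[3, 6, 6, 8, 4, 4, 7, 4, 6, 3, 10, 3, 7]

pivot = v[12] = 7; i = -1
j=0: v[0]=3 ≤ 7 → i=0, swap v[0],v[0] (no change) → [3, 8, 6, 6, 4, 4, 7, 4, 6, 3, 10, 3, 7]
j=1: v[1]=8 > 7 → no swap
j=2: v[2]=6 ≤ 7 → i=1, swap v[1],v[2] → [3, 6, 8, 6, 4, 4, 7, 4, 6, 3, 10, 3, 7]
j=3: v[3]=6 ≤ 7 → i=2, swap v[2],v[3] → [3, 6, 6, 8, 4, 4, 7, 4, 6, 3, 10, 3, 7]
(after j=3) v = [3, 6, 6, 8, 4, 4, 7, 4, 6, 3, 10, 3, 7]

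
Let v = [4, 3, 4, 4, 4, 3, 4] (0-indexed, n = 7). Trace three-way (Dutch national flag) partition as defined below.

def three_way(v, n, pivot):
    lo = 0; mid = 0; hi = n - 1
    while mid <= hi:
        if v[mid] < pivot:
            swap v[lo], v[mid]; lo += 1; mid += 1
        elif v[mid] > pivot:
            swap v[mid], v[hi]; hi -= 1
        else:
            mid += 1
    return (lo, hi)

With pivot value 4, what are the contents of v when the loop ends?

[3, 3, 4, 4, 4, 4, 4]

lo=0 mid=0 hi=6
4=4: mid=1
3<4: swap(0,1), lo=1 mid=2 ⇒ [3, 4, 4, 4, 4, 3, 4]
4=4: mid=3
4=4: mid=4
4=4: mid=5
3<4: swap(1,5), lo=2 mid=6 ⇒ [3, 3, 4, 4, 4, 4, 4]
4=4: mid=7
done. lo=2 hi=6; v=[3, 3, 4, 4, 4, 4, 4]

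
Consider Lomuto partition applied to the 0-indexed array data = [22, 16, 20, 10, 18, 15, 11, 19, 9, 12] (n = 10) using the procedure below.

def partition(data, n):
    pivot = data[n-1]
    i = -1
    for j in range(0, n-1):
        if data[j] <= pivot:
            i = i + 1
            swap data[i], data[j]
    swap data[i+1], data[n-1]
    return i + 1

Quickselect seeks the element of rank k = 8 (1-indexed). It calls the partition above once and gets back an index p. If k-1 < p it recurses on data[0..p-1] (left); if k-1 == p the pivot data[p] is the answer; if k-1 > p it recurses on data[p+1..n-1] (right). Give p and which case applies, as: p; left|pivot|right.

3; right

pivot = data[9] = 12; i = -1
j=0: data[0]=22 > 12 → no swap
j=1: data[1]=16 > 12 → no swap
j=2: data[2]=20 > 12 → no swap
j=3: data[3]=10 ≤ 12 → i=0, swap data[0],data[3] → [10, 16, 20, 22, 18, 15, 11, 19, 9, 12]
j=4: data[4]=18 > 12 → no swap
j=5: data[5]=15 > 12 → no swap
j=6: data[6]=11 ≤ 12 → i=1, swap data[1],data[6] → [10, 11, 20, 22, 18, 15, 16, 19, 9, 12]
j=7: data[7]=19 > 12 → no swap
j=8: data[8]=9 ≤ 12 → i=2, swap data[2],data[8] → [10, 11, 9, 22, 18, 15, 16, 19, 20, 12]
final swap data[3],data[9] → [10, 11, 9, 12, 18, 15, 16, 19, 20, 22]; return 3
p = 3; k-1 = 7 > 3 ⇒ right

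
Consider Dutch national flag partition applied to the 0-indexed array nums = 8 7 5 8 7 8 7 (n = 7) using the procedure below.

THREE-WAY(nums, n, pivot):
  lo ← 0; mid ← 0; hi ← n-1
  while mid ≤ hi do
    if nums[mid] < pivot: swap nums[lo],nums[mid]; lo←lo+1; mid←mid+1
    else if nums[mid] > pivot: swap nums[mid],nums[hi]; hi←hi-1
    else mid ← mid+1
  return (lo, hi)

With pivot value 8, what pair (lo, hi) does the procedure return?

(4, 6)

lo=0 mid=0 hi=6
8=8: mid=1
7<8: swap(0,1), lo=1 mid=2 ⇒ 7 8 5 8 7 8 7
5<8: swap(1,2), lo=2 mid=3 ⇒ 7 5 8 8 7 8 7
8=8: mid=4
7<8: swap(2,4), lo=3 mid=5 ⇒ 7 5 7 8 8 8 7
8=8: mid=6
7<8: swap(3,6), lo=4 mid=7 ⇒ 7 5 7 7 8 8 8
done. lo=4 hi=6; nums=7 5 7 7 8 8 8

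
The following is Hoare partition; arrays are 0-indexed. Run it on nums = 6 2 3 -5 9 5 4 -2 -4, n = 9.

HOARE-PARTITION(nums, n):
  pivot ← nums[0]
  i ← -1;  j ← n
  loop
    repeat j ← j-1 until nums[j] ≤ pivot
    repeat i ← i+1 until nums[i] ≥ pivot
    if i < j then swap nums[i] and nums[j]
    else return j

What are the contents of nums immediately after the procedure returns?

pivot = nums[0] = 6; i = -1, j = 9
j→8 (nums[8]=-4≤6), i→0 (nums[0]=6≥6); i<j, swap → -4 2 3 -5 9 5 4 -2 6
j→7 (nums[7]=-2≤6), i→4 (nums[4]=9≥6); i<j, swap → -4 2 3 -5 -2 5 4 9 6
j→6, i→7; i≥j, return j=6. nums = -4 2 3 -5 -2 5 4 9 6

-4 2 3 -5 -2 5 4 9 6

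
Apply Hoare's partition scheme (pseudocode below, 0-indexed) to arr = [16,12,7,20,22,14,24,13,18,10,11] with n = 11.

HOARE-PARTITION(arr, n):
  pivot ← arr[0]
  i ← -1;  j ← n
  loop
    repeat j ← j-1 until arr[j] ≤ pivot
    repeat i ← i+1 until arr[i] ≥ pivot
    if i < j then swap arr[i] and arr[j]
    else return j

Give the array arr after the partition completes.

[11,12,7,10,13,14,24,22,18,20,16]

pivot=16
j stops at 10 (11), i stops at 0 (16); swap ⇒ [11,12,7,20,22,14,24,13,18,10,16]
j stops at 9 (10), i stops at 3 (20); swap ⇒ [11,12,7,10,22,14,24,13,18,20,16]
j stops at 7 (13), i stops at 4 (22); swap ⇒ [11,12,7,10,13,14,24,22,18,20,16]
j stops at 5, i stops at 6; i≥j ⇒ return 5. arr=[11,12,7,10,13,14,24,22,18,20,16]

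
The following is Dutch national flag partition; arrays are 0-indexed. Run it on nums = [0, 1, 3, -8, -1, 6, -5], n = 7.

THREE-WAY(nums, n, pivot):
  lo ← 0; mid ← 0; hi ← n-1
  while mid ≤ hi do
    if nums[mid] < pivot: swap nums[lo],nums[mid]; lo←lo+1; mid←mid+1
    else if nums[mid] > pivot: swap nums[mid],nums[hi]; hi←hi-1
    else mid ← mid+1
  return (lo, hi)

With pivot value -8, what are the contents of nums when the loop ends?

[-8, 3, 1, -1, 6, -5, 0]

pivot = -8; lo=0, mid=0, hi=6
nums[mid]=0>-8: swap nums[0],nums[6]; hi=5 → [-5, 1, 3, -8, -1, 6, 0]
nums[mid]=-5>-8: swap nums[0],nums[5]; hi=4 → [6, 1, 3, -8, -1, -5, 0]
nums[mid]=6>-8: swap nums[0],nums[4]; hi=3 → [-1, 1, 3, -8, 6, -5, 0]
nums[mid]=-1>-8: swap nums[0],nums[3]; hi=2 → [-8, 1, 3, -1, 6, -5, 0]
nums[mid]=-8=-8: mid=1
nums[mid]=1>-8: swap nums[1],nums[2]; hi=1 → [-8, 3, 1, -1, 6, -5, 0]
nums[mid]=3>-8: swap nums[1],nums[1]; hi=0 → [-8, 3, 1, -1, 6, -5, 0]
end: lo=0, hi=0; nums = [-8, 3, 1, -1, 6, -5, 0]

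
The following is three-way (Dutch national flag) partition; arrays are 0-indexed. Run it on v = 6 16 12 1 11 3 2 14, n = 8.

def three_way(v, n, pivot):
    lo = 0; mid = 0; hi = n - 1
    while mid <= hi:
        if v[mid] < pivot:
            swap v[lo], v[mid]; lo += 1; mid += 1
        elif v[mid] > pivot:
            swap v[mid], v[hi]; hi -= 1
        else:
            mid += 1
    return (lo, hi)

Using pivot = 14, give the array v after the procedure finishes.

lo=0 mid=0 hi=7
6<14: swap(0,0), lo=1 mid=1 ⇒ 6 16 12 1 11 3 2 14
16>14: swap(1,7), hi=6 ⇒ 6 14 12 1 11 3 2 16
14=14: mid=2
12<14: swap(1,2), lo=2 mid=3 ⇒ 6 12 14 1 11 3 2 16
1<14: swap(2,3), lo=3 mid=4 ⇒ 6 12 1 14 11 3 2 16
11<14: swap(3,4), lo=4 mid=5 ⇒ 6 12 1 11 14 3 2 16
3<14: swap(4,5), lo=5 mid=6 ⇒ 6 12 1 11 3 14 2 16
2<14: swap(5,6), lo=6 mid=7 ⇒ 6 12 1 11 3 2 14 16
done. lo=6 hi=6; v=6 12 1 11 3 2 14 16

6 12 1 11 3 2 14 16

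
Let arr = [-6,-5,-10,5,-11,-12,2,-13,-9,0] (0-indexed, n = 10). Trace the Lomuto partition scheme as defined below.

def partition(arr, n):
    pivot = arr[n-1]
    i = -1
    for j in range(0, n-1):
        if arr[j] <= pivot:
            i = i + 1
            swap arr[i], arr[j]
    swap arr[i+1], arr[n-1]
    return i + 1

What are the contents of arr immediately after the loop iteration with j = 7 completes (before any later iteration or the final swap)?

[-6,-5,-10,-11,-12,-13,2,5,-9,0]

pivot=0, i=-1
j=0: -6≤0, i=0, swap(0,0) ⇒ [-6,-5,-10,5,-11,-12,2,-13,-9,0]
j=1: -5≤0, i=1, swap(1,1) ⇒ [-6,-5,-10,5,-11,-12,2,-13,-9,0]
j=2: -10≤0, i=2, swap(2,2) ⇒ [-6,-5,-10,5,-11,-12,2,-13,-9,0]
j=3: 5>0, skip
j=4: -11≤0, i=3, swap(3,4) ⇒ [-6,-5,-10,-11,5,-12,2,-13,-9,0]
j=5: -12≤0, i=4, swap(4,5) ⇒ [-6,-5,-10,-11,-12,5,2,-13,-9,0]
j=6: 2>0, skip
j=7: -13≤0, i=5, swap(5,7) ⇒ [-6,-5,-10,-11,-12,-13,2,5,-9,0]
(after j=7) arr = [-6,-5,-10,-11,-12,-13,2,5,-9,0]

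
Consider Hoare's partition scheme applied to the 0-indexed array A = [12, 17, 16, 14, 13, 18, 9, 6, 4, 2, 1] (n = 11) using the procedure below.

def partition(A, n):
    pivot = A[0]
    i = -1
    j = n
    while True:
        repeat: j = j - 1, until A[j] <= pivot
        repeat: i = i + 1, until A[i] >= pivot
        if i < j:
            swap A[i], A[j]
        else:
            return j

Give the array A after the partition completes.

pivot = A[0] = 12; i = -1, j = 11
j→10 (A[10]=1≤12), i→0 (A[0]=12≥12); i<j, swap → [1, 17, 16, 14, 13, 18, 9, 6, 4, 2, 12]
j→9 (A[9]=2≤12), i→1 (A[1]=17≥12); i<j, swap → [1, 2, 16, 14, 13, 18, 9, 6, 4, 17, 12]
j→8 (A[8]=4≤12), i→2 (A[2]=16≥12); i<j, swap → [1, 2, 4, 14, 13, 18, 9, 6, 16, 17, 12]
j→7 (A[7]=6≤12), i→3 (A[3]=14≥12); i<j, swap → [1, 2, 4, 6, 13, 18, 9, 14, 16, 17, 12]
j→6 (A[6]=9≤12), i→4 (A[4]=13≥12); i<j, swap → [1, 2, 4, 6, 9, 18, 13, 14, 16, 17, 12]
j→4, i→5; i≥j, return j=4. A = [1, 2, 4, 6, 9, 18, 13, 14, 16, 17, 12]

[1, 2, 4, 6, 9, 18, 13, 14, 16, 17, 12]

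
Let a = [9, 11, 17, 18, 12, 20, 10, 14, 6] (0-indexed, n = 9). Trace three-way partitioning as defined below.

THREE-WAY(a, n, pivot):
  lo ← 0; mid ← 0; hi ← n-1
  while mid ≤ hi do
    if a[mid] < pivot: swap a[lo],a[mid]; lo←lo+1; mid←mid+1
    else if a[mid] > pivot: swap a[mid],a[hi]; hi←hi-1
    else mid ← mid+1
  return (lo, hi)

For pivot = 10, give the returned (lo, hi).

pivot = 10; lo=0, mid=0, hi=8
a[mid]=9<10: swap a[0],a[0]; lo=1,mid=1 → [9, 11, 17, 18, 12, 20, 10, 14, 6]
a[mid]=11>10: swap a[1],a[8]; hi=7 → [9, 6, 17, 18, 12, 20, 10, 14, 11]
a[mid]=6<10: swap a[1],a[1]; lo=2,mid=2 → [9, 6, 17, 18, 12, 20, 10, 14, 11]
a[mid]=17>10: swap a[2],a[7]; hi=6 → [9, 6, 14, 18, 12, 20, 10, 17, 11]
a[mid]=14>10: swap a[2],a[6]; hi=5 → [9, 6, 10, 18, 12, 20, 14, 17, 11]
a[mid]=10=10: mid=3
a[mid]=18>10: swap a[3],a[5]; hi=4 → [9, 6, 10, 20, 12, 18, 14, 17, 11]
a[mid]=20>10: swap a[3],a[4]; hi=3 → [9, 6, 10, 12, 20, 18, 14, 17, 11]
a[mid]=12>10: swap a[3],a[3]; hi=2 → [9, 6, 10, 12, 20, 18, 14, 17, 11]
end: lo=2, hi=2; a = [9, 6, 10, 12, 20, 18, 14, 17, 11]

(2, 2)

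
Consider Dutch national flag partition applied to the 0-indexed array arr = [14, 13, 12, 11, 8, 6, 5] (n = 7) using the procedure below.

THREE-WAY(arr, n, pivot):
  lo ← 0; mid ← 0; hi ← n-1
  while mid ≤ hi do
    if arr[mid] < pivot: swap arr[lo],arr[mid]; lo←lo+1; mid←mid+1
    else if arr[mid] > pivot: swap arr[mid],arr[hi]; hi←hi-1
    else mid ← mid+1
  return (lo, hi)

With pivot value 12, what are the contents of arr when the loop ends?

pivot = 12; lo=0, mid=0, hi=6
arr[mid]=14>12: swap arr[0],arr[6]; hi=5 → [5, 13, 12, 11, 8, 6, 14]
arr[mid]=5<12: swap arr[0],arr[0]; lo=1,mid=1 → [5, 13, 12, 11, 8, 6, 14]
arr[mid]=13>12: swap arr[1],arr[5]; hi=4 → [5, 6, 12, 11, 8, 13, 14]
arr[mid]=6<12: swap arr[1],arr[1]; lo=2,mid=2 → [5, 6, 12, 11, 8, 13, 14]
arr[mid]=12=12: mid=3
arr[mid]=11<12: swap arr[2],arr[3]; lo=3,mid=4 → [5, 6, 11, 12, 8, 13, 14]
arr[mid]=8<12: swap arr[3],arr[4]; lo=4,mid=5 → [5, 6, 11, 8, 12, 13, 14]
end: lo=4, hi=4; arr = [5, 6, 11, 8, 12, 13, 14]

[5, 6, 11, 8, 12, 13, 14]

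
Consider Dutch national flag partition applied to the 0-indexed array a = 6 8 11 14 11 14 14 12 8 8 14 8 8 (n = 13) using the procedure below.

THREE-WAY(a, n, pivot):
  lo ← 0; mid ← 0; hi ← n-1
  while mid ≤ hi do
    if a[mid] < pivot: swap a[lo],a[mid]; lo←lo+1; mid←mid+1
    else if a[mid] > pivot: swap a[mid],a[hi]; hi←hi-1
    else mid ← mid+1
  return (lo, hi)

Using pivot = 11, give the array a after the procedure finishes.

6 8 8 8 8 8 11 11 12 14 14 14 14

lo=0 mid=0 hi=12
6<11: swap(0,0), lo=1 mid=1 ⇒ 6 8 11 14 11 14 14 12 8 8 14 8 8
8<11: swap(1,1), lo=2 mid=2 ⇒ 6 8 11 14 11 14 14 12 8 8 14 8 8
11=11: mid=3
14>11: swap(3,12), hi=11 ⇒ 6 8 11 8 11 14 14 12 8 8 14 8 14
8<11: swap(2,3), lo=3 mid=4 ⇒ 6 8 8 11 11 14 14 12 8 8 14 8 14
11=11: mid=5
14>11: swap(5,11), hi=10 ⇒ 6 8 8 11 11 8 14 12 8 8 14 14 14
8<11: swap(3,5), lo=4 mid=6 ⇒ 6 8 8 8 11 11 14 12 8 8 14 14 14
14>11: swap(6,10), hi=9 ⇒ 6 8 8 8 11 11 14 12 8 8 14 14 14
14>11: swap(6,9), hi=8 ⇒ 6 8 8 8 11 11 8 12 8 14 14 14 14
8<11: swap(4,6), lo=5 mid=7 ⇒ 6 8 8 8 8 11 11 12 8 14 14 14 14
12>11: swap(7,8), hi=7 ⇒ 6 8 8 8 8 11 11 8 12 14 14 14 14
8<11: swap(5,7), lo=6 mid=8 ⇒ 6 8 8 8 8 8 11 11 12 14 14 14 14
done. lo=6 hi=7; a=6 8 8 8 8 8 11 11 12 14 14 14 14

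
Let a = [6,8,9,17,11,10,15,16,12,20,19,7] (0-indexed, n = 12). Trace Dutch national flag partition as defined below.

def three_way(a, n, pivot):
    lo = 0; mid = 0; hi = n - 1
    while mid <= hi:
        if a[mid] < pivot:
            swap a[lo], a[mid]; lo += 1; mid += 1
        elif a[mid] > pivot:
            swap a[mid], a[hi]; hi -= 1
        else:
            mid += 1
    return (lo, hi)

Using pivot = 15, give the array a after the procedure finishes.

[6,8,9,7,11,10,12,15,20,19,16,17]

lo=0 mid=0 hi=11
6<15: swap(0,0), lo=1 mid=1 ⇒ [6,8,9,17,11,10,15,16,12,20,19,7]
8<15: swap(1,1), lo=2 mid=2 ⇒ [6,8,9,17,11,10,15,16,12,20,19,7]
9<15: swap(2,2), lo=3 mid=3 ⇒ [6,8,9,17,11,10,15,16,12,20,19,7]
17>15: swap(3,11), hi=10 ⇒ [6,8,9,7,11,10,15,16,12,20,19,17]
7<15: swap(3,3), lo=4 mid=4 ⇒ [6,8,9,7,11,10,15,16,12,20,19,17]
11<15: swap(4,4), lo=5 mid=5 ⇒ [6,8,9,7,11,10,15,16,12,20,19,17]
10<15: swap(5,5), lo=6 mid=6 ⇒ [6,8,9,7,11,10,15,16,12,20,19,17]
15=15: mid=7
16>15: swap(7,10), hi=9 ⇒ [6,8,9,7,11,10,15,19,12,20,16,17]
19>15: swap(7,9), hi=8 ⇒ [6,8,9,7,11,10,15,20,12,19,16,17]
20>15: swap(7,8), hi=7 ⇒ [6,8,9,7,11,10,15,12,20,19,16,17]
12<15: swap(6,7), lo=7 mid=8 ⇒ [6,8,9,7,11,10,12,15,20,19,16,17]
done. lo=7 hi=7; a=[6,8,9,7,11,10,12,15,20,19,16,17]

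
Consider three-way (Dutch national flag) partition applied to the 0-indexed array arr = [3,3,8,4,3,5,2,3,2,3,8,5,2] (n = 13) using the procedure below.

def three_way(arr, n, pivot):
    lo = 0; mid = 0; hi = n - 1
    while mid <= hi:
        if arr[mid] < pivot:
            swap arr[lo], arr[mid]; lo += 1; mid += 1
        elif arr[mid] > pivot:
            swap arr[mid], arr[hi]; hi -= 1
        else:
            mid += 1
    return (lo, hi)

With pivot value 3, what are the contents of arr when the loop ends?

[2,2,2,3,3,3,3,3,5,8,5,4,8]

pivot = 3; lo=0, mid=0, hi=12
arr[mid]=3=3: mid=1
arr[mid]=3=3: mid=2
arr[mid]=8>3: swap arr[2],arr[12]; hi=11 → [3,3,2,4,3,5,2,3,2,3,8,5,8]
arr[mid]=2<3: swap arr[0],arr[2]; lo=1,mid=3 → [2,3,3,4,3,5,2,3,2,3,8,5,8]
arr[mid]=4>3: swap arr[3],arr[11]; hi=10 → [2,3,3,5,3,5,2,3,2,3,8,4,8]
arr[mid]=5>3: swap arr[3],arr[10]; hi=9 → [2,3,3,8,3,5,2,3,2,3,5,4,8]
arr[mid]=8>3: swap arr[3],arr[9]; hi=8 → [2,3,3,3,3,5,2,3,2,8,5,4,8]
arr[mid]=3=3: mid=4
arr[mid]=3=3: mid=5
arr[mid]=5>3: swap arr[5],arr[8]; hi=7 → [2,3,3,3,3,2,2,3,5,8,5,4,8]
arr[mid]=2<3: swap arr[1],arr[5]; lo=2,mid=6 → [2,2,3,3,3,3,2,3,5,8,5,4,8]
arr[mid]=2<3: swap arr[2],arr[6]; lo=3,mid=7 → [2,2,2,3,3,3,3,3,5,8,5,4,8]
arr[mid]=3=3: mid=8
end: lo=3, hi=7; arr = [2,2,2,3,3,3,3,3,5,8,5,4,8]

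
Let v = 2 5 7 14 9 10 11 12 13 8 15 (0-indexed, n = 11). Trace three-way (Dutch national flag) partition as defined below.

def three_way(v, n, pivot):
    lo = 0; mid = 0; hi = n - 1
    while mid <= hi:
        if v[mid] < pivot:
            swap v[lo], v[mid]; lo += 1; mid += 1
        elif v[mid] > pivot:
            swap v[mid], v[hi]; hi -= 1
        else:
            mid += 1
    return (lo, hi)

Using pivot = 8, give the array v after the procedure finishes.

2 5 7 8 10 11 12 13 9 15 14

lo=0 mid=0 hi=10
2<8: swap(0,0), lo=1 mid=1 ⇒ 2 5 7 14 9 10 11 12 13 8 15
5<8: swap(1,1), lo=2 mid=2 ⇒ 2 5 7 14 9 10 11 12 13 8 15
7<8: swap(2,2), lo=3 mid=3 ⇒ 2 5 7 14 9 10 11 12 13 8 15
14>8: swap(3,10), hi=9 ⇒ 2 5 7 15 9 10 11 12 13 8 14
15>8: swap(3,9), hi=8 ⇒ 2 5 7 8 9 10 11 12 13 15 14
8=8: mid=4
9>8: swap(4,8), hi=7 ⇒ 2 5 7 8 13 10 11 12 9 15 14
13>8: swap(4,7), hi=6 ⇒ 2 5 7 8 12 10 11 13 9 15 14
12>8: swap(4,6), hi=5 ⇒ 2 5 7 8 11 10 12 13 9 15 14
11>8: swap(4,5), hi=4 ⇒ 2 5 7 8 10 11 12 13 9 15 14
10>8: swap(4,4), hi=3 ⇒ 2 5 7 8 10 11 12 13 9 15 14
done. lo=3 hi=3; v=2 5 7 8 10 11 12 13 9 15 14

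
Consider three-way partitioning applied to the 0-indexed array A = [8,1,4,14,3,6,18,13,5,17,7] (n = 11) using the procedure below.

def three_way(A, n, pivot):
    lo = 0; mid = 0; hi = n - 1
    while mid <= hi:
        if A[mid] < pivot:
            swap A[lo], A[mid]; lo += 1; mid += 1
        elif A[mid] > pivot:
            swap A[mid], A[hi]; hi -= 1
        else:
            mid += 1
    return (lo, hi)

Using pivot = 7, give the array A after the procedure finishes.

[1,4,5,3,6,7,13,18,17,14,8]

pivot = 7; lo=0, mid=0, hi=10
A[mid]=8>7: swap A[0],A[10]; hi=9 → [7,1,4,14,3,6,18,13,5,17,8]
A[mid]=7=7: mid=1
A[mid]=1<7: swap A[0],A[1]; lo=1,mid=2 → [1,7,4,14,3,6,18,13,5,17,8]
A[mid]=4<7: swap A[1],A[2]; lo=2,mid=3 → [1,4,7,14,3,6,18,13,5,17,8]
A[mid]=14>7: swap A[3],A[9]; hi=8 → [1,4,7,17,3,6,18,13,5,14,8]
A[mid]=17>7: swap A[3],A[8]; hi=7 → [1,4,7,5,3,6,18,13,17,14,8]
A[mid]=5<7: swap A[2],A[3]; lo=3,mid=4 → [1,4,5,7,3,6,18,13,17,14,8]
A[mid]=3<7: swap A[3],A[4]; lo=4,mid=5 → [1,4,5,3,7,6,18,13,17,14,8]
A[mid]=6<7: swap A[4],A[5]; lo=5,mid=6 → [1,4,5,3,6,7,18,13,17,14,8]
A[mid]=18>7: swap A[6],A[7]; hi=6 → [1,4,5,3,6,7,13,18,17,14,8]
A[mid]=13>7: swap A[6],A[6]; hi=5 → [1,4,5,3,6,7,13,18,17,14,8]
end: lo=5, hi=5; A = [1,4,5,3,6,7,13,18,17,14,8]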